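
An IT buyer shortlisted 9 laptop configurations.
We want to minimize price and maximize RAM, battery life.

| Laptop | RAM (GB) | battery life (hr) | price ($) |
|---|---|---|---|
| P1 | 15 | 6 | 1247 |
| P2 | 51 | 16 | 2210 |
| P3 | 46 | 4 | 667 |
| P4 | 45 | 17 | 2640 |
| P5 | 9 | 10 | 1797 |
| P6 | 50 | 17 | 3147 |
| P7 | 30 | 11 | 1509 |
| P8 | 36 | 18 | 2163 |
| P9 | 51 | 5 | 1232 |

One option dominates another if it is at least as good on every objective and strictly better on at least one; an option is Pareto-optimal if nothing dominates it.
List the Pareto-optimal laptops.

P1, P2, P3, P4, P6, P7, P8, P9

P1: not dominated.
P2: not dominated.
P3: not dominated (best price).
P4: not dominated.
P5: dominated by P7 (RAM 30≥9, battery life 11≥10, price 1509≤1797).
P6: not dominated.
P7: not dominated.
P8: not dominated (best battery life).
P9: not dominated.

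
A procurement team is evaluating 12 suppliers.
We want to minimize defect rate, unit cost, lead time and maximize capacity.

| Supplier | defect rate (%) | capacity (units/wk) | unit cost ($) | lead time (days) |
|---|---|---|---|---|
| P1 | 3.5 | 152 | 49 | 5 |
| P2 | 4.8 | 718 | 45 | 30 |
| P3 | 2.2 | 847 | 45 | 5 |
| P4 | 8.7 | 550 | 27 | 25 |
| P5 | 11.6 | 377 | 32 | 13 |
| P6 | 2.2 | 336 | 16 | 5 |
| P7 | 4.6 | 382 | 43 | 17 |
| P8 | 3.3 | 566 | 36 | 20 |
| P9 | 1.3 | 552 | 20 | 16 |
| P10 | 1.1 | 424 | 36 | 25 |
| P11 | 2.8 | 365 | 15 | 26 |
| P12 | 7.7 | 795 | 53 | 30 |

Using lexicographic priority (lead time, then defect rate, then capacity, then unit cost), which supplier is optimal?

P3

First minimize lead time: best is 5, kept {P1, P3, P6}.
Then minimize defect rate: best is 2.2, kept {P3, P6}.
Then maximize capacity: best is 847, kept {P3}.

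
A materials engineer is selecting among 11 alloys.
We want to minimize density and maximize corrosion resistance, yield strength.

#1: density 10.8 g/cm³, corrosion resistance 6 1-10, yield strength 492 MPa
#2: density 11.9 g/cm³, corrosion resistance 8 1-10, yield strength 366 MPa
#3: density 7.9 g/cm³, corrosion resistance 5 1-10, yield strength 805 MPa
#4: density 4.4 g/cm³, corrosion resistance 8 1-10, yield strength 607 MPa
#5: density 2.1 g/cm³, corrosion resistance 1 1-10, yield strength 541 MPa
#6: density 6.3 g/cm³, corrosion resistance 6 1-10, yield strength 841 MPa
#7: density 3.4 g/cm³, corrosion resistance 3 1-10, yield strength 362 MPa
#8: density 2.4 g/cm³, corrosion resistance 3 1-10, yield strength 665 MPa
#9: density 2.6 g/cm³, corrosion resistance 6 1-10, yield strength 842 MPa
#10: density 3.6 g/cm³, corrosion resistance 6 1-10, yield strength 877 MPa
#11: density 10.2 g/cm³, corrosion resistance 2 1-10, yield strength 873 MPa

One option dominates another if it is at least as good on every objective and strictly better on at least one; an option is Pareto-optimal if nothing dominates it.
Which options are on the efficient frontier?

#4, #5, #8, #9, #10

#1: dominated by #4 (density 4.4≤10.8, corrosion resistance 8≥6, yield strength 607≥492).
#2: dominated by #4 (density 4.4≤11.9, corrosion resistance 8≥8, yield strength 607≥366).
#3: dominated by #6 (density 6.3≤7.9, corrosion resistance 6≥5, yield strength 841≥805).
#4: not dominated.
#5: not dominated (best density).
#6: dominated by #9 (density 2.6≤6.3, corrosion resistance 6≥6, yield strength 842≥841).
#7: dominated by #8 (density 2.4≤3.4, corrosion resistance 3≥3, yield strength 665≥362).
#8: not dominated.
#9: not dominated.
#10: not dominated (best yield strength).
#11: dominated by #10 (density 3.6≤10.2, corrosion resistance 6≥2, yield strength 877≥873).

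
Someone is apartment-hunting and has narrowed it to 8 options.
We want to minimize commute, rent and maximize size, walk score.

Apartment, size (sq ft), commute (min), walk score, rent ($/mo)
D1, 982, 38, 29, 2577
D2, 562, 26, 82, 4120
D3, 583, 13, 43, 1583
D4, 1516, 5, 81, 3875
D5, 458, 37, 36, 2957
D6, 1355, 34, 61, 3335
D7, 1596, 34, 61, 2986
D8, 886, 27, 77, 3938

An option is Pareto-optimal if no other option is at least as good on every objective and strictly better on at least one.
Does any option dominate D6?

D7 vs D6: size 1596≥1355, commute 34≤34, walk score 61≥61, rent 2986≤3335 — D7 is at least as good on every objective and strictly better on at least one, so D7 dominates D6.

Yes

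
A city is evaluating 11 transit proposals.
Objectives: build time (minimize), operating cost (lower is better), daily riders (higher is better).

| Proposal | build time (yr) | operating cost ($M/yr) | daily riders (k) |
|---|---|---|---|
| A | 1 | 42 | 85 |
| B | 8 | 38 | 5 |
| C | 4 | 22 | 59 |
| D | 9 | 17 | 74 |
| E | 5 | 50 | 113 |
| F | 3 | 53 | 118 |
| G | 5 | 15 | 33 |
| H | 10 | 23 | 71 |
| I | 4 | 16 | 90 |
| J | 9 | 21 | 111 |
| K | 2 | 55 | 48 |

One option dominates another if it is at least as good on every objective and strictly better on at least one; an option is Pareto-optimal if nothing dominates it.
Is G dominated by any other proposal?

No

A: worse on operating cost (42 vs 15).
B: worse on build time (8 vs 5).
C: worse on operating cost (22 vs 15).
D: worse on build time (9 vs 5).
E: worse on operating cost (50 vs 15).
F: worse on operating cost (53 vs 15).
H: worse on build time (10 vs 5).
I: worse on operating cost (16 vs 15).
J: worse on build time (9 vs 5).
K: worse on operating cost (55 vs 15).
No option is at least as good as G on every objective and strictly better on one.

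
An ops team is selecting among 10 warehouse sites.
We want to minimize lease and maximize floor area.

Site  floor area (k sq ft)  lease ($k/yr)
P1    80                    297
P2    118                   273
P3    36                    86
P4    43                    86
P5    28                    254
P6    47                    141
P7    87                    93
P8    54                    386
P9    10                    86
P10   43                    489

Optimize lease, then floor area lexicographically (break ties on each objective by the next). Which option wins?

First minimize lease: best is 86, kept {P3, P4, P9}.
Then maximize floor area: best is 43, kept {P4}.

P4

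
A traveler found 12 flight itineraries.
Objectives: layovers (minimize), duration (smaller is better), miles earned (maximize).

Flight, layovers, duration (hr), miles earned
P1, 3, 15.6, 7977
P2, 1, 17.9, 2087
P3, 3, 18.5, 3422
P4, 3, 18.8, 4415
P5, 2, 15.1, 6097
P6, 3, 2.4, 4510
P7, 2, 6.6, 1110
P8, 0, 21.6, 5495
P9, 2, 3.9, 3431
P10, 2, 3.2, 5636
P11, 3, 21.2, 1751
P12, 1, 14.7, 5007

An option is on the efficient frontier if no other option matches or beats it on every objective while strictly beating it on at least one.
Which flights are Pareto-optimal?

P1: not dominated (best miles earned).
P2: dominated by P12 (layovers 1≤1, duration 14.7≤17.9, miles earned 5007≥2087).
P3: dominated by P1 (layovers 3≤3, duration 15.6≤18.5, miles earned 7977≥3422).
P4: dominated by P1 (layovers 3≤3, duration 15.6≤18.8, miles earned 7977≥4415).
P5: not dominated.
P6: not dominated (best duration).
P7: dominated by P9 (layovers 2≤2, duration 3.9≤6.6, miles earned 3431≥1110).
P8: not dominated (best layovers).
P9: dominated by P10 (layovers 2≤2, duration 3.2≤3.9, miles earned 5636≥3431).
P10: not dominated.
P11: dominated by P1 (layovers 3≤3, duration 15.6≤21.2, miles earned 7977≥1751).
P12: not dominated.

P1, P5, P6, P8, P10, P12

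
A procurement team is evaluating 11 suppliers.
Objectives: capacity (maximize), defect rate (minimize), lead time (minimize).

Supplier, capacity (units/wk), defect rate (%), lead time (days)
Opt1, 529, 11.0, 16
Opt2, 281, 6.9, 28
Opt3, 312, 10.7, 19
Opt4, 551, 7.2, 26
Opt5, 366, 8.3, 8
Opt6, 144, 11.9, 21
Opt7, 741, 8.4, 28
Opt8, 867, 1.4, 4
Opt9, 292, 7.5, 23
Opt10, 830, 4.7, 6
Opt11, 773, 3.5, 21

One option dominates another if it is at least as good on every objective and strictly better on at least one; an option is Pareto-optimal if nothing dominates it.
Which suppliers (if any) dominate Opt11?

Opt8

Opt8: capacity 867≥773, defect rate 1.4≤3.5, lead time 4≤21 — dominates Opt11.
Others (Opt1, Opt2, Opt3, Opt4, Opt5, Opt6, Opt7, Opt9, Opt10) are each worse than Opt11 on at least one objective.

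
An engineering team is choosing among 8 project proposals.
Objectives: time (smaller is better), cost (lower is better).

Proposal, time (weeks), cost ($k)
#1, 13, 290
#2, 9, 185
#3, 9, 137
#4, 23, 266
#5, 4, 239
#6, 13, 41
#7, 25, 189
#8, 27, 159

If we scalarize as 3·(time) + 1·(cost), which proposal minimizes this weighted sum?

#6

#1: 3·13 + 1·290 = 329
#2: 3·9 + 1·185 = 212
#3: 3·9 + 1·137 = 164
#4: 3·23 + 1·266 = 335
#5: 3·4 + 1·239 = 251
#6: 3·13 + 1·41 = 80
#7: 3·25 + 1·189 = 264
#8: 3·27 + 1·159 = 240
Lowest: #6 at 80.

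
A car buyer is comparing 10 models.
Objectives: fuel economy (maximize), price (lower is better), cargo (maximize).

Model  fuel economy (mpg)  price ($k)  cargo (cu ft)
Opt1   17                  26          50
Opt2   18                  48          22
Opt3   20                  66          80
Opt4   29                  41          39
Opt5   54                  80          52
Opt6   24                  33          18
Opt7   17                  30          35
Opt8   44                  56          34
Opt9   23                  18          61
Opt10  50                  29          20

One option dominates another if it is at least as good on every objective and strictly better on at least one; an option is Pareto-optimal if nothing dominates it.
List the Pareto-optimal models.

Opt3, Opt4, Opt5, Opt8, Opt9, Opt10

Opt1: dominated by Opt9 (fuel economy 23≥17, price 18≤26, cargo 61≥50).
Opt2: dominated by Opt4 (fuel economy 29≥18, price 41≤48, cargo 39≥22).
Opt3: not dominated (best cargo).
Opt4: not dominated.
Opt5: not dominated (best fuel economy).
Opt6: dominated by Opt10 (fuel economy 50≥24, price 29≤33, cargo 20≥18).
Opt7: dominated by Opt1 (fuel economy 17≥17, price 26≤30, cargo 50≥35).
Opt8: not dominated.
Opt9: not dominated (best price).
Opt10: not dominated.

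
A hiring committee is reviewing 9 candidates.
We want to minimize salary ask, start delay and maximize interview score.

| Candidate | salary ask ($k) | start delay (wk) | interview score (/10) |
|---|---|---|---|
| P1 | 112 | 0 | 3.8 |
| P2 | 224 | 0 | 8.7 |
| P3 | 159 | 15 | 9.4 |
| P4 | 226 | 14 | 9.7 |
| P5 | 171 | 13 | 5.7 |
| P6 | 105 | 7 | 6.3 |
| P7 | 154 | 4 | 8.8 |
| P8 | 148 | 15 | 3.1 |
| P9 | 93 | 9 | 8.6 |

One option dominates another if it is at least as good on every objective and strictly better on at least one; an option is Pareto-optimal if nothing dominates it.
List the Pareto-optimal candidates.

P1: not dominated.
P2: not dominated.
P3: not dominated.
P4: not dominated (best interview score).
P5: dominated by P6 (salary ask 105≤171, start delay 7≤13, interview score 6.3≥5.7).
P6: not dominated.
P7: not dominated.
P8: dominated by P1 (salary ask 112≤148, start delay 0≤15, interview score 3.8≥3.1).
P9: not dominated (best salary ask).

P1, P2, P3, P4, P6, P7, P9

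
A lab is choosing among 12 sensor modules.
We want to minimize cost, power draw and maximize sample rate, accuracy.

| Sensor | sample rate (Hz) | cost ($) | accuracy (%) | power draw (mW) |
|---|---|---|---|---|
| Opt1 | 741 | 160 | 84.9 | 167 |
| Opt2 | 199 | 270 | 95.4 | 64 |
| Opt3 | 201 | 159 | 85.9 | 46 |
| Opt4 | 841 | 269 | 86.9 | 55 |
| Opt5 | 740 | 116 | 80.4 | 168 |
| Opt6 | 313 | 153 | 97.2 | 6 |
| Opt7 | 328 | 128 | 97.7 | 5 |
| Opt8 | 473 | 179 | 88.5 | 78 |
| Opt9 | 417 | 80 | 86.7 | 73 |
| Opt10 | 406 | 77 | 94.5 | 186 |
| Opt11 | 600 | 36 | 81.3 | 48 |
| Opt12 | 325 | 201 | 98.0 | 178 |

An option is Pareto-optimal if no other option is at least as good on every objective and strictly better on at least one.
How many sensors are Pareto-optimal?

9

Opt1: not dominated.
Opt2: dominated by Opt6 (sample rate 313≥199, cost 153≤270, accuracy 97.2≥95.4, power draw 6≤64).
Opt3: dominated by Opt6 (sample rate 313≥201, cost 153≤159, accuracy 97.2≥85.9, power draw 6≤46).
Opt4: not dominated (best sample rate).
Opt5: not dominated.
Opt6: dominated by Opt7 (sample rate 328≥313, cost 128≤153, accuracy 97.7≥97.2, power draw 5≤6).
Opt7: not dominated (best power draw).
Opt8: not dominated.
Opt9: not dominated.
Opt10: not dominated.
Opt11: not dominated (best cost).
Opt12: not dominated (best accuracy).
Pareto-optimal: Opt1, Opt4, Opt5, Opt7, Opt8, Opt9, Opt10, Opt11, Opt12 → 9.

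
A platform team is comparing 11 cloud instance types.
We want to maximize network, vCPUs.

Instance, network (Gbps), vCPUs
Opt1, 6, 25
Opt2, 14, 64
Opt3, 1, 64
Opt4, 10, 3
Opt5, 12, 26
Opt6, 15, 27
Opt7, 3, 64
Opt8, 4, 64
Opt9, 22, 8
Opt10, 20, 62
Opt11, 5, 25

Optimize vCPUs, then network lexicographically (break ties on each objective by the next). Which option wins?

Opt2

First maximize vCPUs: best is 64, kept {Opt2, Opt3, Opt7, Opt8}.
Then maximize network: best is 14, kept {Opt2}.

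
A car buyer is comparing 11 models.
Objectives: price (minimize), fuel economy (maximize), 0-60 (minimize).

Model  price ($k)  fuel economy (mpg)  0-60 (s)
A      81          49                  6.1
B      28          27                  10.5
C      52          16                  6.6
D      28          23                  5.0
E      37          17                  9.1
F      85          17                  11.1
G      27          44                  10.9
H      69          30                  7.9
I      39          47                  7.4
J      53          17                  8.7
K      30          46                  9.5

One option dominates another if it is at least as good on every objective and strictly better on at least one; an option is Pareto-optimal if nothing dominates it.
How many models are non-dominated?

A: not dominated (best fuel economy).
B: not dominated.
C: dominated by D (price 28≤52, fuel economy 23≥16, 0-60 5.0≤6.6).
D: not dominated (best 0-60).
E: dominated by D (price 28≤37, fuel economy 23≥17, 0-60 5.0≤9.1).
F: dominated by A (price 81≤85, fuel economy 49≥17, 0-60 6.1≤11.1).
G: not dominated (best price).
H: dominated by I (price 39≤69, fuel economy 47≥30, 0-60 7.4≤7.9).
I: not dominated.
J: dominated by D (price 28≤53, fuel economy 23≥17, 0-60 5.0≤8.7).
K: not dominated.
Pareto-optimal: A, B, D, G, I, K → 6.

6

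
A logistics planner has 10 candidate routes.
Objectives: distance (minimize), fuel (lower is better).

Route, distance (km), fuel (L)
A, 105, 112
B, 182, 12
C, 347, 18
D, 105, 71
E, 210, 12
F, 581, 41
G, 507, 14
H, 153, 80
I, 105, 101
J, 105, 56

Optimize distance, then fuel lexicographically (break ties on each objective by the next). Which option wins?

J

First minimize distance: best is 105, kept {A, D, I, J}.
Then minimize fuel: best is 56, kept {J}.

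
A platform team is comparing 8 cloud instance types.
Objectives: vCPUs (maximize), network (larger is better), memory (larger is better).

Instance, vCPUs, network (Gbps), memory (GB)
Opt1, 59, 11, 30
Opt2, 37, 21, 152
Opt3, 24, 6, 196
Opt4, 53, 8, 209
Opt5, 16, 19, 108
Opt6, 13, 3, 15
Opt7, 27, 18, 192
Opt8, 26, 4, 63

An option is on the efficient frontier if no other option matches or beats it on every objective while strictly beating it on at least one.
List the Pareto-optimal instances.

Opt1: not dominated (best vCPUs).
Opt2: not dominated (best network).
Opt3: dominated by Opt4 (vCPUs 53≥24, network 8≥6, memory 209≥196).
Opt4: not dominated (best memory).
Opt5: dominated by Opt2 (vCPUs 37≥16, network 21≥19, memory 152≥108).
Opt6: dominated by Opt1 (vCPUs 59≥13, network 11≥3, memory 30≥15).
Opt7: not dominated.
Opt8: dominated by Opt2 (vCPUs 37≥26, network 21≥4, memory 152≥63).

Opt1, Opt2, Opt4, Opt7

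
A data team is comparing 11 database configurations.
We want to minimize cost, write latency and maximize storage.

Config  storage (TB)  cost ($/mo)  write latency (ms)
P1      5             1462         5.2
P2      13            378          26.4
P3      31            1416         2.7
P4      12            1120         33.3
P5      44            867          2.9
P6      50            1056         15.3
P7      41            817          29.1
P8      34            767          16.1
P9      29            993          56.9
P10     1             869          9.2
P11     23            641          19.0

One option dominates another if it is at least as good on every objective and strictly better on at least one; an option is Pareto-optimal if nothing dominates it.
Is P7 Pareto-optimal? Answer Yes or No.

P1: worse on storage (5 vs 41).
P2: worse on storage (13 vs 41).
P3: worse on storage (31 vs 41).
P4: worse on storage (12 vs 41).
P5: worse on cost (867 vs 817).
P6: worse on cost (1056 vs 817).
P8: worse on storage (34 vs 41).
P9: worse on storage (29 vs 41).
P10: worse on storage (1 vs 41).
P11: worse on storage (23 vs 41).
No option is at least as good as P7 on every objective and strictly better on one.

Yes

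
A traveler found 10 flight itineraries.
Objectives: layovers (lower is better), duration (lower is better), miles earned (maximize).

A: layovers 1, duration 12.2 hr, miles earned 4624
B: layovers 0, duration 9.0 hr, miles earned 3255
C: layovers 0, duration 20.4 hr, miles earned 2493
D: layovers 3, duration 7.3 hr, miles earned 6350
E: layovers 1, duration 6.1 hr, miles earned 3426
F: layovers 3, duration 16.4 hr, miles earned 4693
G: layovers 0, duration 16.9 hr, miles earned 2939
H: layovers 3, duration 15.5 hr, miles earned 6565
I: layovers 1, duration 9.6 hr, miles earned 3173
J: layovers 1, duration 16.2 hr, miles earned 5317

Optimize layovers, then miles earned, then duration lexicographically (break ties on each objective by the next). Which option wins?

B

First minimize layovers: best is 0, kept {B, C, G}.
Then maximize miles earned: best is 3255, kept {B}.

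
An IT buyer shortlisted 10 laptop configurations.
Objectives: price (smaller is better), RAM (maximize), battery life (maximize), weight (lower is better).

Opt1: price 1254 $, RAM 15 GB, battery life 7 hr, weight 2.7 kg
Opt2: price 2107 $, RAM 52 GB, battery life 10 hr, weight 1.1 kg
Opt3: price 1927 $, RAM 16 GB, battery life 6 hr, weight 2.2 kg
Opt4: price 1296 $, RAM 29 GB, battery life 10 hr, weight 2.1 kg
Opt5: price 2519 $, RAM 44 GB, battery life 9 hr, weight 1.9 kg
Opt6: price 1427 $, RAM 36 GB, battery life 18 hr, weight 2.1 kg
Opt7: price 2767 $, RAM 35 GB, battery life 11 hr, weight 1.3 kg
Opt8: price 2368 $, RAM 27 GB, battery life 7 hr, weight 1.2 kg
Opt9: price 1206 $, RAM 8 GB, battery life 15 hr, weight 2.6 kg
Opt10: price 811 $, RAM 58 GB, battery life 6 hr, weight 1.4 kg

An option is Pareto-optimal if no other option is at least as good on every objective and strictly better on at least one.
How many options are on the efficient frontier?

7

Opt1: not dominated.
Opt2: not dominated (best weight).
Opt3: dominated by Opt4 (price 1296≤1927, RAM 29≥16, battery life 10≥6, weight 2.1≤2.2).
Opt4: not dominated.
Opt5: dominated by Opt2 (price 2107≤2519, RAM 52≥44, battery life 10≥9, weight 1.1≤1.9).
Opt6: not dominated (best battery life).
Opt7: not dominated.
Opt8: dominated by Opt2 (price 2107≤2368, RAM 52≥27, battery life 10≥7, weight 1.1≤1.2).
Opt9: not dominated.
Opt10: not dominated (best price).
Pareto-optimal: Opt1, Opt2, Opt4, Opt6, Opt7, Opt9, Opt10 → 7.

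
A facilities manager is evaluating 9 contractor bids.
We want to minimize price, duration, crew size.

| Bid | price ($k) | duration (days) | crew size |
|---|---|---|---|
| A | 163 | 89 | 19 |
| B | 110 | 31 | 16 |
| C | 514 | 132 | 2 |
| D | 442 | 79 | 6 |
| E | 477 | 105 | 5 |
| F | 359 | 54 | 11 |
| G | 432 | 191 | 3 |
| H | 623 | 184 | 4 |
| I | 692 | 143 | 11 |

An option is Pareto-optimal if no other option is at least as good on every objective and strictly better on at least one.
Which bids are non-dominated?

B, C, D, E, F, G

A: dominated by B (price 110≤163, duration 31≤89, crew size 16≤19).
B: not dominated (best price).
C: not dominated (best crew size).
D: not dominated.
E: not dominated.
F: not dominated.
G: not dominated.
H: dominated by C (price 514≤623, duration 132≤184, crew size 2≤4).
I: dominated by C (price 514≤692, duration 132≤143, crew size 2≤11).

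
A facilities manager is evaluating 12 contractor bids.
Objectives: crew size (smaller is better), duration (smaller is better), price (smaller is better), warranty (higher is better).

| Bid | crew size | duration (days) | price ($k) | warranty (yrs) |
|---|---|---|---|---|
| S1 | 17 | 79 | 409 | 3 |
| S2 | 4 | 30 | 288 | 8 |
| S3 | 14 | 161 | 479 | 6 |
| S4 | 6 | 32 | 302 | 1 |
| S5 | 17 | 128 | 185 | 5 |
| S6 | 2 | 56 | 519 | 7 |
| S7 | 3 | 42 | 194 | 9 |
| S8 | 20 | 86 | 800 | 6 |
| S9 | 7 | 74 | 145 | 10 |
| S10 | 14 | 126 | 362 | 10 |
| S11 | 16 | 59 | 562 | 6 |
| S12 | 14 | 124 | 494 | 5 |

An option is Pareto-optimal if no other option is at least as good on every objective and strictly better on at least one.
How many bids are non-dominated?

4

S1: dominated by S2 (crew size 4≤17, duration 30≤79, price 288≤409, warranty 8≥3).
S2: not dominated (best duration).
S3: dominated by S2 (crew size 4≤14, duration 30≤161, price 288≤479, warranty 8≥6).
S4: dominated by S2 (crew size 4≤6, duration 30≤32, price 288≤302, warranty 8≥1).
S5: dominated by S9 (crew size 7≤17, duration 74≤128, price 145≤185, warranty 10≥5).
S6: not dominated (best crew size).
S7: not dominated.
S8: dominated by S2 (crew size 4≤20, duration 30≤86, price 288≤800, warranty 8≥6).
S9: not dominated (best price).
S10: dominated by S9 (crew size 7≤14, duration 74≤126, price 145≤362, warranty 10≥10).
S11: dominated by S2 (crew size 4≤16, duration 30≤59, price 288≤562, warranty 8≥6).
S12: dominated by S2 (crew size 4≤14, duration 30≤124, price 288≤494, warranty 8≥5).
Pareto-optimal: S2, S6, S7, S9 → 4.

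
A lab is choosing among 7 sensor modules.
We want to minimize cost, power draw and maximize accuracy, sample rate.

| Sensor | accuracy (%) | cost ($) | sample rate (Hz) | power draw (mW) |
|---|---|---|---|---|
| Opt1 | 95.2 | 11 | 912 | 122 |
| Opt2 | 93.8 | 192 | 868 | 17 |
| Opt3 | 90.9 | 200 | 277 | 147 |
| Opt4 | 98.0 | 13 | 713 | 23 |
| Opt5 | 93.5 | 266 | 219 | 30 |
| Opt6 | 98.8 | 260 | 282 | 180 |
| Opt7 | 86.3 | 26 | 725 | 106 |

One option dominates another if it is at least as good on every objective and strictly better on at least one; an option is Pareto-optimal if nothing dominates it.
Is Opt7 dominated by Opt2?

Opt2 vs Opt7: Opt2 is worse on cost (192 vs 26), so it does not dominate Opt7.

No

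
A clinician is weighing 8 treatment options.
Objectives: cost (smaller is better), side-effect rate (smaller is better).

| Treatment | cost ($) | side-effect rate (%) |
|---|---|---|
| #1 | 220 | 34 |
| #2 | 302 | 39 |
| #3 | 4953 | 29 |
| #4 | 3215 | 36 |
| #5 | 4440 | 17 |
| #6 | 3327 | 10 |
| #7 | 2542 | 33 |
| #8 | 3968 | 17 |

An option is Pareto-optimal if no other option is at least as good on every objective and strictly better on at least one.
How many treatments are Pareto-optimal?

3

#1: not dominated (best cost).
#2: dominated by #1 (cost 220≤302, side-effect rate 34≤39).
#3: dominated by #5 (cost 4440≤4953, side-effect rate 17≤29).
#4: dominated by #1 (cost 220≤3215, side-effect rate 34≤36).
#5: dominated by #6 (cost 3327≤4440, side-effect rate 10≤17).
#6: not dominated (best side-effect rate).
#7: not dominated.
#8: dominated by #6 (cost 3327≤3968, side-effect rate 10≤17).
Pareto-optimal: #1, #6, #7 → 3.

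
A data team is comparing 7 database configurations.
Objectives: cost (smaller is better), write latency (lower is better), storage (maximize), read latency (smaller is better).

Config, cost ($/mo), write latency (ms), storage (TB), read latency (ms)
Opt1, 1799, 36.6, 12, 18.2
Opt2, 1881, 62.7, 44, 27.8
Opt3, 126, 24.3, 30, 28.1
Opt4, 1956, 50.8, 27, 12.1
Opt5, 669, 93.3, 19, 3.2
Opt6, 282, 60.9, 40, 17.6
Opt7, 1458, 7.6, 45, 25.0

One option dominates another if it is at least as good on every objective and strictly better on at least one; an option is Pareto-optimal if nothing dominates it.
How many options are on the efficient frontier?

6

Opt1: not dominated.
Opt2: dominated by Opt7 (cost 1458≤1881, write latency 7.6≤62.7, storage 45≥44, read latency 25.0≤27.8).
Opt3: not dominated (best cost).
Opt4: not dominated.
Opt5: not dominated (best read latency).
Opt6: not dominated.
Opt7: not dominated (best write latency).
Pareto-optimal: Opt1, Opt3, Opt4, Opt5, Opt6, Opt7 → 6.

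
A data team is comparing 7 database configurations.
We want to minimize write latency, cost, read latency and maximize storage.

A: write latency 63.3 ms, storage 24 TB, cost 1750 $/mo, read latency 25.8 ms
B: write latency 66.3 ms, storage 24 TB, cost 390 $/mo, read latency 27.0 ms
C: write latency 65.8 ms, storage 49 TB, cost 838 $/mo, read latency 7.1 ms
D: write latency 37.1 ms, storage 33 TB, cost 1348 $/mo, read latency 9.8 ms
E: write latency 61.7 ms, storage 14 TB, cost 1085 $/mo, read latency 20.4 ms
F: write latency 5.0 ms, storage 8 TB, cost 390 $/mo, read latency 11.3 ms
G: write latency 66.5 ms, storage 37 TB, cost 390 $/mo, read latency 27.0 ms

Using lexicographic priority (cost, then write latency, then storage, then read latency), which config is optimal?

F

First minimize cost: best is 390, kept {B, F, G}.
Then minimize write latency: best is 5.0, kept {F}.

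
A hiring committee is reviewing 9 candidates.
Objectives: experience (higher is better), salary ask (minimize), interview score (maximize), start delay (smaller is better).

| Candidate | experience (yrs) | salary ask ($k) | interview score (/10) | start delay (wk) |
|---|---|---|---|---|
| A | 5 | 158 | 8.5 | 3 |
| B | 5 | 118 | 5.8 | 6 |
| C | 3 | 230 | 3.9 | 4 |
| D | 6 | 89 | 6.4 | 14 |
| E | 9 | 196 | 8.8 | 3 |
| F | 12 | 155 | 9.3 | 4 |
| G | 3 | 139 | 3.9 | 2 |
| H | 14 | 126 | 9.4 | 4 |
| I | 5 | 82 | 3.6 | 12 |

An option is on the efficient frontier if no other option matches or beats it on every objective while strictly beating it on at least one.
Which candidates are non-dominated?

A, B, D, E, G, H, I

A: not dominated.
B: not dominated.
C: dominated by A (experience 5≥3, salary ask 158≤230, interview score 8.5≥3.9, start delay 3≤4).
D: not dominated.
E: not dominated.
F: dominated by H (experience 14≥12, salary ask 126≤155, interview score 9.4≥9.3, start delay 4≤4).
G: not dominated (best start delay).
H: not dominated (best experience).
I: not dominated (best salary ask).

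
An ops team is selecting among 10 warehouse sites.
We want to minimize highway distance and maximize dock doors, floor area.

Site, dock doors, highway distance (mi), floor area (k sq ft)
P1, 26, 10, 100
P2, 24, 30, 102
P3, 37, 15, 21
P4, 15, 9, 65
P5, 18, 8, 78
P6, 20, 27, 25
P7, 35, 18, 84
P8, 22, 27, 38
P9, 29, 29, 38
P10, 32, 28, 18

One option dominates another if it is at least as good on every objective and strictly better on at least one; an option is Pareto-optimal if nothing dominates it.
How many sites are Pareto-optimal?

5

P1: not dominated.
P2: not dominated (best floor area).
P3: not dominated (best dock doors).
P4: dominated by P5 (dock doors 18≥15, highway distance 8≤9, floor area 78≥65).
P5: not dominated (best highway distance).
P6: dominated by P1 (dock doors 26≥20, highway distance 10≤27, floor area 100≥25).
P7: not dominated.
P8: dominated by P1 (dock doors 26≥22, highway distance 10≤27, floor area 100≥38).
P9: dominated by P7 (dock doors 35≥29, highway distance 18≤29, floor area 84≥38).
P10: dominated by P3 (dock doors 37≥32, highway distance 15≤28, floor area 21≥18).
Pareto-optimal: P1, P2, P3, P5, P7 → 5.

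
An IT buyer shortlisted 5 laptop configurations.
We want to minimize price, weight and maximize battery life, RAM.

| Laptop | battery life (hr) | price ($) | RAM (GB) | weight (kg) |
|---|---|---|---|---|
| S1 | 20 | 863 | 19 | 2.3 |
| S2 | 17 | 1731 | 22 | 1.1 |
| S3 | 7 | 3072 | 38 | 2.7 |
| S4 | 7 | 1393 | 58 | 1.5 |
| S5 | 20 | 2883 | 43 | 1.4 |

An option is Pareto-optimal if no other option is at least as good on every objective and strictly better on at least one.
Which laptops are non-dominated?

S1, S2, S4, S5

S1: not dominated (best price).
S2: not dominated (best weight).
S3: dominated by S4 (battery life 7≥7, price 1393≤3072, RAM 58≥38, weight 1.5≤2.7).
S4: not dominated (best RAM).
S5: not dominated.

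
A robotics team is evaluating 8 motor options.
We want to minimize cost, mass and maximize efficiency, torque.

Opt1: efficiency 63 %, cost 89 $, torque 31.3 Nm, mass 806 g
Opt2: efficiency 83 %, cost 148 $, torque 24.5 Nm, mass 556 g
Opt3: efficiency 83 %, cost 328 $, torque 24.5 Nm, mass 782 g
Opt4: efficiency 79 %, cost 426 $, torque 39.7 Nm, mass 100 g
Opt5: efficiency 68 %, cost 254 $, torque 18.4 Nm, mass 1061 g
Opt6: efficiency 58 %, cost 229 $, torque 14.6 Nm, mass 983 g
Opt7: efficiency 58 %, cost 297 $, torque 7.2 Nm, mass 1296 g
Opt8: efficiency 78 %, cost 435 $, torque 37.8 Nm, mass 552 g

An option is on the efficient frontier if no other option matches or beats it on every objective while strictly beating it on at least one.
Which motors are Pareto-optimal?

Opt1: not dominated (best cost).
Opt2: not dominated.
Opt3: dominated by Opt2 (efficiency 83≥83, cost 148≤328, torque 24.5≥24.5, mass 556≤782).
Opt4: not dominated (best torque).
Opt5: dominated by Opt2 (efficiency 83≥68, cost 148≤254, torque 24.5≥18.4, mass 556≤1061).
Opt6: dominated by Opt1 (efficiency 63≥58, cost 89≤229, torque 31.3≥14.6, mass 806≤983).
Opt7: dominated by Opt1 (efficiency 63≥58, cost 89≤297, torque 31.3≥7.2, mass 806≤1296).
Opt8: dominated by Opt4 (efficiency 79≥78, cost 426≤435, torque 39.7≥37.8, mass 100≤552).

Opt1, Opt2, Opt4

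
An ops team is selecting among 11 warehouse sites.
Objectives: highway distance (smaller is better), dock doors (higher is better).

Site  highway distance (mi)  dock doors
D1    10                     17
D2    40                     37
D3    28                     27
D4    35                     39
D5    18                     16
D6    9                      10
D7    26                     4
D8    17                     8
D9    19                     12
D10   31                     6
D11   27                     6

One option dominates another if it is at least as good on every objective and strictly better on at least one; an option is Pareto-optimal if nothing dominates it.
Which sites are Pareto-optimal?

D1: not dominated.
D2: dominated by D4 (highway distance 35≤40, dock doors 39≥37).
D3: not dominated.
D4: not dominated (best dock doors).
D5: dominated by D1 (highway distance 10≤18, dock doors 17≥16).
D6: not dominated (best highway distance).
D7: dominated by D1 (highway distance 10≤26, dock doors 17≥4).
D8: dominated by D1 (highway distance 10≤17, dock doors 17≥8).
D9: dominated by D1 (highway distance 10≤19, dock doors 17≥12).
D10: dominated by D1 (highway distance 10≤31, dock doors 17≥6).
D11: dominated by D1 (highway distance 10≤27, dock doors 17≥6).

D1, D3, D4, D6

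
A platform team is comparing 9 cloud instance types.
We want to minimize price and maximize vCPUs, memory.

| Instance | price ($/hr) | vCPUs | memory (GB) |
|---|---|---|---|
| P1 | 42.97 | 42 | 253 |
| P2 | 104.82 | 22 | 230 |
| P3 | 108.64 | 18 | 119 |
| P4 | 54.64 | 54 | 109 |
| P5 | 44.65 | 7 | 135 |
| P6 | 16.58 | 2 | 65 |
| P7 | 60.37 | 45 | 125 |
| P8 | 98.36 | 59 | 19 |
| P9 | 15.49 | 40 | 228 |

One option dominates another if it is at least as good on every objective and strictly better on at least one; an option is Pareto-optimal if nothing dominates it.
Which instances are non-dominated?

P1: not dominated (best memory).
P2: dominated by P1 (price 42.97≤104.82, vCPUs 42≥22, memory 253≥230).
P3: dominated by P1 (price 42.97≤108.64, vCPUs 42≥18, memory 253≥119).
P4: not dominated.
P5: dominated by P1 (price 42.97≤44.65, vCPUs 42≥7, memory 253≥135).
P6: dominated by P9 (price 15.49≤16.58, vCPUs 40≥2, memory 228≥65).
P7: not dominated.
P8: not dominated (best vCPUs).
P9: not dominated (best price).

P1, P4, P7, P8, P9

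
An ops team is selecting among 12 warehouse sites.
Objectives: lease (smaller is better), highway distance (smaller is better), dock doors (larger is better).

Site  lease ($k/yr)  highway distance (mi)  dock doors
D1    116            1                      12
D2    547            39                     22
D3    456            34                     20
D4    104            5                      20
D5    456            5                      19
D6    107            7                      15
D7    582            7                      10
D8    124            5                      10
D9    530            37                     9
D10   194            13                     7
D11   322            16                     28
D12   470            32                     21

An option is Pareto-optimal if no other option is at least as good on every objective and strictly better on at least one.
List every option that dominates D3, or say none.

D4, D11

D4: lease 104≤456, highway distance 5≤34, dock doors 20≥20 — dominates D3.
D11: lease 322≤456, highway distance 16≤34, dock doors 28≥20 — dominates D3.
Others (D1, D2, D5, D6, D7, D8, D9, D10, D12) are each worse than D3 on at least one objective.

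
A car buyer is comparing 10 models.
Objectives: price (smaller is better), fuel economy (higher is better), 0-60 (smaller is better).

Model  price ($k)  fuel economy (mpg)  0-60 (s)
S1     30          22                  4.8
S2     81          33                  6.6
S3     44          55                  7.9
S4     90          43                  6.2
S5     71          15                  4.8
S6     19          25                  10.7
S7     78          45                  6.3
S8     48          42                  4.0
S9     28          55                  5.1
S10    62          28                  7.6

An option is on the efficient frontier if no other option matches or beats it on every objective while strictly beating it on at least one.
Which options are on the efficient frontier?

S1, S6, S8, S9

S1: not dominated.
S2: dominated by S7 (price 78≤81, fuel economy 45≥33, 0-60 6.3≤6.6).
S3: dominated by S9 (price 28≤44, fuel economy 55≥55, 0-60 5.1≤7.9).
S4: dominated by S9 (price 28≤90, fuel economy 55≥43, 0-60 5.1≤6.2).
S5: dominated by S1 (price 30≤71, fuel economy 22≥15, 0-60 4.8≤4.8).
S6: not dominated (best price).
S7: dominated by S9 (price 28≤78, fuel economy 55≥45, 0-60 5.1≤6.3).
S8: not dominated (best 0-60).
S9: not dominated.
S10: dominated by S8 (price 48≤62, fuel economy 42≥28, 0-60 4.0≤7.6).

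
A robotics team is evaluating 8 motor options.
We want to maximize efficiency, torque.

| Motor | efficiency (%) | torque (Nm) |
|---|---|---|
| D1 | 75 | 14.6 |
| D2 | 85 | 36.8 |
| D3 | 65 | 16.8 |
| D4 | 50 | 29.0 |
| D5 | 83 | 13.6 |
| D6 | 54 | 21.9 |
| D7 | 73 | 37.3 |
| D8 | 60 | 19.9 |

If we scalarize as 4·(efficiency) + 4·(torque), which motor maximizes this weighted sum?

D1: 4·75 + 4·14.6 = 358.4
D2: 4·85 + 4·36.8 = 487.2
D3: 4·65 + 4·16.8 = 327.2
D4: 4·50 + 4·29.0 = 316.0
D5: 4·83 + 4·13.6 = 386.4
D6: 4·54 + 4·21.9 = 303.6
D7: 4·73 + 4·37.3 = 441.2
D8: 4·60 + 4·19.9 = 319.6
Highest: D2 at 487.2.

D2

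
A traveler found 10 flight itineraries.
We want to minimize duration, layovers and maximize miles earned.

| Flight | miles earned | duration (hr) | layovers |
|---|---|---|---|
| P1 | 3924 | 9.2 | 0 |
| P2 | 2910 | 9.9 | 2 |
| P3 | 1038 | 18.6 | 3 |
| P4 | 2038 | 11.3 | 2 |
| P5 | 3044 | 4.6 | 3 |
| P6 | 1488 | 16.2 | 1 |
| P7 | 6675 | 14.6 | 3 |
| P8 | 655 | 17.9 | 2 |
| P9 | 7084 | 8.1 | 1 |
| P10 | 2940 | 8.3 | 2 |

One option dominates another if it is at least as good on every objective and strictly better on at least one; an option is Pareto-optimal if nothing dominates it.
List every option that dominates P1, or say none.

none

P2: worse on miles earned (2910 vs 3924).
P3: worse on miles earned (1038 vs 3924).
P4: worse on miles earned (2038 vs 3924).
P5: worse on miles earned (3044 vs 3924).
P6: worse on miles earned (1488 vs 3924).
P7: worse on duration (14.6 vs 9.2).
P8: worse on miles earned (655 vs 3924).
P9: worse on layovers (1 vs 0).
P10: worse on miles earned (2940 vs 3924).
No option dominates P1.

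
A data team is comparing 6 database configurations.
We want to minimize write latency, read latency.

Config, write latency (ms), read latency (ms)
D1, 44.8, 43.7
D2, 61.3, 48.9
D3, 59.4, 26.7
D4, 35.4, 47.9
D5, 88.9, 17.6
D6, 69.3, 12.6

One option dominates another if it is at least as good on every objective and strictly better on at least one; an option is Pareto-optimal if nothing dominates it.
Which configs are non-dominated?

D1, D3, D4, D6

D1: not dominated.
D2: dominated by D1 (write latency 44.8≤61.3, read latency 43.7≤48.9).
D3: not dominated.
D4: not dominated (best write latency).
D5: dominated by D6 (write latency 69.3≤88.9, read latency 12.6≤17.6).
D6: not dominated (best read latency).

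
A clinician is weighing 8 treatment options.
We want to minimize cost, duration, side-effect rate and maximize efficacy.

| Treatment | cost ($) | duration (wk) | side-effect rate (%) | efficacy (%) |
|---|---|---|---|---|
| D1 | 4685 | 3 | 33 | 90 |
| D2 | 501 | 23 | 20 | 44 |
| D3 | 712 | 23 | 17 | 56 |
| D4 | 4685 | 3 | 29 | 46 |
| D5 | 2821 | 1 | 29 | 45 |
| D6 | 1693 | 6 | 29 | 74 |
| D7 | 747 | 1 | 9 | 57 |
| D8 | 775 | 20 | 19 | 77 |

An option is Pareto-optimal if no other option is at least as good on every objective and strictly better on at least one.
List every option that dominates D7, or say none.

none

D1: worse on cost (4685 vs 747).
D2: worse on duration (23 vs 1).
D3: worse on duration (23 vs 1).
D4: worse on cost (4685 vs 747).
D5: worse on cost (2821 vs 747).
D6: worse on cost (1693 vs 747).
D8: worse on cost (775 vs 747).
No option dominates D7.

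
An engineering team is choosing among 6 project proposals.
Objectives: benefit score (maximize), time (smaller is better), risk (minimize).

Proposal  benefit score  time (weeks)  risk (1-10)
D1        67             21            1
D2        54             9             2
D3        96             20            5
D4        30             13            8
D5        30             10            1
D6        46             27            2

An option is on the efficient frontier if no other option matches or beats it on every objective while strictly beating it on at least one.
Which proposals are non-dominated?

D1: not dominated.
D2: not dominated (best time).
D3: not dominated (best benefit score).
D4: dominated by D2 (benefit score 54≥30, time 9≤13, risk 2≤8).
D5: not dominated.
D6: dominated by D1 (benefit score 67≥46, time 21≤27, risk 1≤2).

D1, D2, D3, D5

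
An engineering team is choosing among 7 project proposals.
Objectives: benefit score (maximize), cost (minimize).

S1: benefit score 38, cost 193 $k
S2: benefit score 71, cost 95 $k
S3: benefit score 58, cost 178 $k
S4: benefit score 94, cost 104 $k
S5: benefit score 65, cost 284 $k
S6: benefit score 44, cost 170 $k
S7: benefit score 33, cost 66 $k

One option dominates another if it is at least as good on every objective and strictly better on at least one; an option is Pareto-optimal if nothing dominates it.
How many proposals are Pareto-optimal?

3

S1: dominated by S2 (benefit score 71≥38, cost 95≤193).
S2: not dominated.
S3: dominated by S2 (benefit score 71≥58, cost 95≤178).
S4: not dominated (best benefit score).
S5: dominated by S2 (benefit score 71≥65, cost 95≤284).
S6: dominated by S2 (benefit score 71≥44, cost 95≤170).
S7: not dominated (best cost).
Pareto-optimal: S2, S4, S7 → 3.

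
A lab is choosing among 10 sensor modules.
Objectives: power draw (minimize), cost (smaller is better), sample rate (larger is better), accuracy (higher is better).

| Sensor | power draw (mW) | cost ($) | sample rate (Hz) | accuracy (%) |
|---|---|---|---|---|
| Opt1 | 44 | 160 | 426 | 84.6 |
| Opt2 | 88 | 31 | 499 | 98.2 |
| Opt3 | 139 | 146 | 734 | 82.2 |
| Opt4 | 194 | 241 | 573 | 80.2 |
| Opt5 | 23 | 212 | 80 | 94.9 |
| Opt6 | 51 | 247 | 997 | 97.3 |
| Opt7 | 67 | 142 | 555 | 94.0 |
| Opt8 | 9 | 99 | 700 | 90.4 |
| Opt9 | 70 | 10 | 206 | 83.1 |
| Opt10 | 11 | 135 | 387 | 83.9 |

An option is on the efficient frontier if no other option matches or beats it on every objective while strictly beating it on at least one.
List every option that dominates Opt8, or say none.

none

Opt1: worse on power draw (44 vs 9).
Opt2: worse on power draw (88 vs 9).
Opt3: worse on power draw (139 vs 9).
Opt4: worse on power draw (194 vs 9).
Opt5: worse on power draw (23 vs 9).
Opt6: worse on power draw (51 vs 9).
Opt7: worse on power draw (67 vs 9).
Opt9: worse on power draw (70 vs 9).
Opt10: worse on power draw (11 vs 9).
No option dominates Opt8.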